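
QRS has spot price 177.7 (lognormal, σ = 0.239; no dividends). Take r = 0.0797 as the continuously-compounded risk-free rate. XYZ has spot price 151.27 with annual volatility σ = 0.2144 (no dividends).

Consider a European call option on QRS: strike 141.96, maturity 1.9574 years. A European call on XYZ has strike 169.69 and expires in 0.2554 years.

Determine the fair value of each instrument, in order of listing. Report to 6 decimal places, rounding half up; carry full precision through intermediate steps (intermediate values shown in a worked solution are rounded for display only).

[QRS call K=141.96]
σ√T = 0.239·√1.9574 = 0.334378
d₁ = (ln(S/K) + (r+σ²/2)T) / (σ√T) = (ln(177.7/141.96) + (0.0797+0.239²/2)·1.9574) / 0.334378 = (0.224551 + 0.211909) / 0.334378 = 1.305291
d₂ = d₁ − σ√T = 1.305291 − 0.334378 = 0.970913
e^{−rT} = 0.855555
N(d₁) = 0.904103,  N(d₂) = 0.834204
price = S·N(d₁) − K·e^{−rT}·N(d₂) = 160.659116 − 101.317932 = 59.341184
[XYZ call K=169.69]
σ√T = 0.2144·√0.2554 = 0.108352
d₁ = (ln(S/K) + (r+σ²/2)T) / (σ√T) = (ln(151.27/169.69) + (0.0797+0.2144²/2)·0.2554) / 0.108352 = (-0.114907 + 0.026225) / 0.108352 = -0.818461
d₂ = d₁ − σ√T = -0.818461 − 0.108352 = -0.926812
e^{−rT} = 0.979850
N(d₁) = 0.206547,  N(d₂) = 0.177012
price = S·N(d₁) − K·e^{−rT}·N(d₂) = 31.244376 − 29.431928 = 1.812448

price(QRS call K=141.96) = 59.341184
price(XYZ call K=169.69) = 1.812448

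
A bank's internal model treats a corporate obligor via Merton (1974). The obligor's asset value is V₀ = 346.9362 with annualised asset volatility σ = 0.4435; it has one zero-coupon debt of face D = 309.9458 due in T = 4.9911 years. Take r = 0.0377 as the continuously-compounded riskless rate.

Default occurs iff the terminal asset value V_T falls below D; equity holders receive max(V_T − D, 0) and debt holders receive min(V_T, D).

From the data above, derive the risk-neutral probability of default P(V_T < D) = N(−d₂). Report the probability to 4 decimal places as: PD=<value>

PD=0.5760

Apply the equity-as-call identities (strike 309.9458, horizon 4.9911 years):
d₁ = [ln(V₀/D) + (r + σ²/2)T] / (σ√T)
   = [ln(346.9362/309.9458) + (0.0377 + 0.5·0.4435²)·4.9911] / (0.4435·√4.9911)
   = [0.112743 + 0.679020] / 0.990813 = 0.799105
d₂ = d₁ − σ√T = 0.799105 − 0.990813 = -0.191709
risk-neutral PD = N(−d₂) = N(0.191709) = 0.576015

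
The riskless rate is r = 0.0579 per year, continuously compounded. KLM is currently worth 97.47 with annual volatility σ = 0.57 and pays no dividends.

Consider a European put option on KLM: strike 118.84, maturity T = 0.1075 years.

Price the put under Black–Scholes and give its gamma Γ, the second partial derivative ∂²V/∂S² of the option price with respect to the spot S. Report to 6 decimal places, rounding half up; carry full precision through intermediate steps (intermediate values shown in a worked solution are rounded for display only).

price = 22.213387
Γ = 0.014159

σ√T = 0.57·√0.1075 = 0.186887
d₁ = (ln(S/K) + (r+σ²/2)T) / (σ√T) = (ln(97.47/118.84) + (0.0579+0.57²/2)·0.1075) / 0.186887 = (-0.198233 + 0.023688) / 0.186887 = -0.933964
d₂ = d₁ − σ√T = -0.933964 − 0.186887 = -1.120851
e^{−rT} = 0.993795
N(−d₁) = 0.824839,  N(−d₂) = 0.868824
Put price V = K·e^{−rT}·N(−d₂) − S·N(−d₁) = 102.610429 − 80.397043 = 22.213387
φ(d₁) = (1/√(2π))·e^{−d₁²/2} = 0.257926
Γ = φ(d₁) / (S·σ·√T) = 0.014159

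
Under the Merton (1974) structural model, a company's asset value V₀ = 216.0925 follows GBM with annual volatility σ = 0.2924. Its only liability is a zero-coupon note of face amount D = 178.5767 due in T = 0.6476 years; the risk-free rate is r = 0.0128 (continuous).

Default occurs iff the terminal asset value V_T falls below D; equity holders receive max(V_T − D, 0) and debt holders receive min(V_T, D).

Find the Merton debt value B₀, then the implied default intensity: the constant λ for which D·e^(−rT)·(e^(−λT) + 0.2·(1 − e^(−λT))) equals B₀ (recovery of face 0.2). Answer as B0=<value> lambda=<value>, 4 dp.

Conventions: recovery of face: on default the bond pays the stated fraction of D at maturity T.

B0=172.0214 lambda=0.0564

With assets at 216.0925 and a single debt payment of 178.5767 at 0.6476 years:
d₁ = [ln(V₀/D) + (r + σ²/2)T] / (σ√T)
   = [ln(216.0925/178.5767) + (0.0128 + 0.5·0.2924²)·0.6476] / (0.2924·√0.6476)
   = [0.190688 + 0.035973] / 0.235305 = 0.963269
d₂ = d₁ − σ√T = 0.963269 − 0.235305 = 0.727964
N(d₁) = 0.832294,  N(d₂) = 0.766682,  e^(−rT) = 0.991745
E₀ = V₀·N(d₁) − D·e^(−rT)·N(d₂)
   = 216.0925·0.832294 − 178.5767·0.991745·0.766682 = 44.071054
B₀ = V₀ − E₀ = 216.0925 − 44.071054 = 172.021446
e^(−λT) = (B₀·e^(rT)/D − 0.2)/(1 − 0.2) = (172.0214·1.008324/178.5767 − 0.2)/0.8 = 0.96413698
λ = −ln(0.96413698)/0.6476 = 0.056396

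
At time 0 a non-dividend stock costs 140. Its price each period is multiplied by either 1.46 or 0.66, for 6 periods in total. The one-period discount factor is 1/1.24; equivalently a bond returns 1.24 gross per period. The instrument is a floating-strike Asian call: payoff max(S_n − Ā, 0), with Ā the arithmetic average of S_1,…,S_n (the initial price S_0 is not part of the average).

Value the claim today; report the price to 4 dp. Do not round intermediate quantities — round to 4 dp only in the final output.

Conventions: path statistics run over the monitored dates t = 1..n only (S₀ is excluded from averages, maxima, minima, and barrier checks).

Under the martingale measure an up-move has probability p* = 0.7250; value the claim as the probability-weighted average of per-path payoffs, discounted 6 periods at R = 1.24.
Enumerate all 2^6 = 64 price paths (U = up ×1.46, D = down ×0.66); each path with k up-moves has probability p*^k·(1−p*)^(6−k).
DDDDDD: Ā=41.5504, payoff=0.0000, prob=0.000433
UDDDDD: Ā=91.9145, payoff=0.0000, prob=0.001140
DUDDDD: Ā=73.2478, payoff=0.0000, prob=0.001140
UUDDDD: Ā=162.0330, payoff=0.0000, prob=0.003006
DDUDDD: Ā=60.9278, payoff=0.0000, prob=0.001140
UDUDDD: Ā=134.7797, payoff=0.0000, prob=0.003006
DUUDDD: Ā=116.1130, payoff=0.0000, prob=0.003006
UUUDDD: Ā=256.8561, payoff=0.0000, prob=0.007925
DDDUDD: Ā=52.7966, payoff=0.0000, prob=0.001140
UDDUDD: Ā=116.7925, payoff=0.0000, prob=0.003006
DUDUDD: Ā=98.1258, payoff=0.0000, prob=0.003006
UUDUDD: Ā=217.0662, payoff=0.0000, prob=0.007925
DDUUDD: Ā=85.8058, payoff=0.0000, prob=0.003006
UDUUDD: Ā=189.8129, payoff=0.0000, prob=0.007925
DUUUDD: Ā=171.1462, payoff=0.0000, prob=0.007925
UUUUDD: Ā=378.5962, payoff=0.0000, prob=0.020894
DDDDUD: Ā=47.4300, payoff=0.0000, prob=0.001140
UDDDUD: Ā=104.9209, payoff=0.0000, prob=0.003006
DUDDUD: Ā=86.2543, payoff=0.0000, prob=0.003006
UUDDUD: Ā=190.8049, payoff=0.0000, prob=0.007925
DDUDUD: Ā=73.9343, payoff=0.0000, prob=0.003006
UDUDUD: Ā=163.5516, payoff=0.0000, prob=0.007925
DUUDUD: Ā=144.8849, payoff=0.0000, prob=0.007925
UUUDUD: Ā=320.5030, payoff=0.0000, prob=0.020894
DDDUUD: Ā=65.8031, payoff=0.0000, prob=0.003006
UDDUUD: Ā=145.5644, payoff=0.0000, prob=0.007925
DUDUUD: Ā=126.8977, payoff=0.0000, prob=0.007925
UUDUUD: Ā=280.7132, payoff=0.0000, prob=0.020894
DDUUUD: Ā=114.5777, payoff=10.6840, prob=0.007925
UDUUUD: Ā=253.4598, payoff=23.6343, prob=0.020894
DUUUUD: Ā=234.7932, payoff=42.3010, prob=0.020894
UUUUUD: Ā=519.3909, payoff=93.5749, prob=0.055084
DDDDDU: Ā=43.8881, payoff=0.0000, prob=0.001140
UDDDDU: Ā=97.0857, payoff=0.0000, prob=0.003006
DUDDDU: Ā=78.4191, payoff=0.0000, prob=0.003006
UUDDDU: Ā=173.4725, payoff=0.0000, prob=0.007925
DDUDDU: Ā=66.0991, payoff=0.0000, prob=0.003006
UDUDDU: Ā=146.2191, payoff=0.0000, prob=0.007925
DUUDDU: Ā=127.5525, payoff=0.0000, prob=0.007925
UUUDDU: Ā=282.1615, payoff=0.0000, prob=0.020894
DDDUDU: Ā=57.9679, payoff=0.0000, prob=0.003006
UDDUDU: Ā=128.2319, payoff=0.0000, prob=0.007925
DUDUDU: Ā=109.5653, payoff=15.6965, prob=0.007925
UUDUDU: Ā=242.3716, payoff=34.7225, prob=0.020894
DDUUDU: Ā=97.2453, payoff=28.0165, prob=0.007925
UDUUDU: Ā=215.1183, payoff=61.9758, prob=0.020894
DUUUDU: Ā=196.4516, payoff=80.6425, prob=0.020894
UUUUDU: Ā=434.5748, payoff=178.3910, prob=0.055084
DDDDUU: Ā=52.6013, payoff=4.0239, prob=0.003006
UDDDUU: Ā=116.3604, payoff=8.9014, prob=0.007925
DUDDUU: Ā=97.6937, payoff=27.5680, prob=0.007925
UUDDUU: Ā=216.1103, payoff=60.9838, prob=0.020894
DDUDUU: Ā=85.3737, payoff=39.8880, prob=0.007925
UDUDUU: Ā=188.8570, payoff=88.2371, prob=0.020894
DUUDUU: Ā=170.1903, payoff=106.9038, prob=0.020894
UUUDUU: Ā=376.4816, payoff=236.4842, prob=0.055084
DDDUUU: Ā=77.2425, payoff=48.0192, prob=0.007925
UDDUUU: Ā=170.8698, payoff=106.2243, prob=0.020894
DUDUUU: Ā=152.2031, payoff=124.8910, prob=0.020894
UUDUUU: Ā=336.6918, payoff=276.2740, prob=0.055084
DDUUUU: Ā=139.8831, payoff=137.2110, prob=0.020894
UDUUUU: Ā=309.4384, payoff=303.5274, prob=0.055084
DUUUUU: Ā=290.7718, payoff=322.1940, prob=0.055084
UUUUUU: Ā=643.2224, payoff=712.7323, prob=0.145221
Price = Σ prob·payoff / R^6 = 200.754888 / 3.635215 = 55.2250

price = 55.2250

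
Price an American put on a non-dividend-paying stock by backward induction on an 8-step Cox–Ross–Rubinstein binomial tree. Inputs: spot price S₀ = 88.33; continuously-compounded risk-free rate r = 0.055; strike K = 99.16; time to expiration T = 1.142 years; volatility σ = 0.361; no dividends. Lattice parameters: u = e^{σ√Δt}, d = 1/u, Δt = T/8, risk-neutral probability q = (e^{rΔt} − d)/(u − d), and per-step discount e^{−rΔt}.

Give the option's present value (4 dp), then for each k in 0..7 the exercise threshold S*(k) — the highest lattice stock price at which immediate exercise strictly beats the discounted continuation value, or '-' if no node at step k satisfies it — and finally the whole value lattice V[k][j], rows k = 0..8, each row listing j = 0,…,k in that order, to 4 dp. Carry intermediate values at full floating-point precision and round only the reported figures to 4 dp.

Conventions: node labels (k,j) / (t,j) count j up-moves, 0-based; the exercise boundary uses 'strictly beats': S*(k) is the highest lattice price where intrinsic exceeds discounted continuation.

price = 17.8190
boundary = - - 67.2416 58.6682 67.2416 58.6682 67.2416 77.0678
tree:
17.8190
24.2344 11.5516
31.9184 16.7738 6.4028
40.4918 23.5790 10.0916 2.7379
47.9721 31.9184 15.4386 4.7920 0.6839
54.4986 40.4918 22.7450 8.2235 1.3642 0.0000
60.1930 47.9721 31.9184 13.7396 2.7215 0.0000 0.0000
65.1613 54.4986 40.4918 22.0922 5.4290 0.0000 0.0000 0.0000
69.4962 60.1930 47.9721 31.9184 10.8300 0.0000 0.0000 0.0000 0.0000

Δt=0.14275  u=1.14613  d=0.87250  q=0.49476  discount=0.99218
step 8 (expiry): payoffs max(K−S,0) = 69.4962 60.1930 47.9721 31.9184 10.8300 0.0000 0.0000 0.0000 0.0000
step 7: (k=7,j=0): S=33.9987, K−S=65.1613, hold=64.3858 ⇒ V=65.1613 exercise | (k=7,j=1): S=44.6614, K−S=54.4986, hold=53.7231 ⇒ V=54.4986 exercise | (k=7,j=2): S=58.6682, K−S=40.4918, hold=39.7163 ⇒ V=40.4918 exercise | (k=7,j=3): S=77.0678, K−S=22.0922, hold=21.3167 ⇒ V=22.0922 exercise | (k=7,j=4): S=101.2380, K−S=0.0000, hold=5.4290 ⇒ V=5.4290 continue | (k=7,j=5): S=132.9884, K−S=0.0000, hold=0.0000 ⇒ V=0.0000 continue | (k=7,j=6): S=174.6964, K−S=0.0000, hold=0.0000 ⇒ V=0.0000 continue | (k=7,j=7): S=229.4850, K−S=0.0000, hold=0.0000 ⇒ V=0.0000 continue  boundary S*=77.0678
step 6: (k=6,j=0): S=38.9670, K−S=60.1930, hold=59.4175 ⇒ V=60.1930 exercise | (k=6,j=1): S=51.1879, K−S=47.9721, hold=47.1966 ⇒ V=47.9721 exercise | (k=6,j=2): S=67.2416, K−S=31.9184, hold=31.1429 ⇒ V=31.9184 exercise | (k=6,j=3): S=88.3300, K−S=10.8300, hold=13.7396 ⇒ V=13.7396 continue | (k=6,j=4): S=116.0322, K−S=0.0000, hold=2.7215 ⇒ V=2.7215 continue | (k=6,j=5): S=152.4224, K−S=0.0000, hold=0.0000 ⇒ V=0.0000 continue | (k=6,j=6): S=200.2254, K−S=0.0000, hold=0.0000 ⇒ V=0.0000 continue  boundary S*=67.2416
step 5: (k=5,j=0): S=44.6614, K−S=54.4986, hold=53.7231 ⇒ V=54.4986 exercise | (k=5,j=1): S=58.6682, K−S=40.4918, hold=39.7163 ⇒ V=40.4918 exercise | (k=5,j=2): S=77.0678, K−S=22.0922, hold=22.7450 ⇒ V=22.7450 continue | (k=5,j=3): S=101.2380, K−S=0.0000, hold=8.2235 ⇒ V=8.2235 continue | (k=5,j=4): S=132.9884, K−S=0.0000, hold=1.3642 ⇒ V=1.3642 continue | (k=5,j=5): S=174.6964, K−S=0.0000, hold=0.0000 ⇒ V=0.0000 continue  boundary S*=58.6682
step 4: (k=4,j=0): S=51.1879, K−S=47.9721, hold=47.1966 ⇒ V=47.9721 exercise | (k=4,j=1): S=67.2416, K−S=31.9184, hold=31.4634 ⇒ V=31.9184 exercise | (k=4,j=2): S=88.3300, K−S=10.8300, hold=15.4386 ⇒ V=15.4386 continue | (k=4,j=3): S=116.0322, K−S=0.0000, hold=4.7920 ⇒ V=4.7920 continue | (k=4,j=4): S=152.4224, K−S=0.0000, hold=0.6839 ⇒ V=0.6839 continue  boundary S*=67.2416
step 3: (k=3,j=0): S=58.6682, K−S=40.4918, hold=39.7163 ⇒ V=40.4918 exercise | (k=3,j=1): S=77.0678, K−S=22.0922, hold=23.5790 ⇒ V=23.5790 continue | (k=3,j=2): S=101.2380, K−S=0.0000, hold=10.0916 ⇒ V=10.0916 continue | (k=3,j=3): S=132.9884, K−S=0.0000, hold=2.7379 ⇒ V=2.7379 continue  boundary S*=58.6682
step 2: (k=2,j=0): S=67.2416, K−S=31.9184, hold=31.8728 ⇒ V=31.9184 exercise | (k=2,j=1): S=88.3300, K−S=10.8300, hold=16.7738 ⇒ V=16.7738 continue | (k=2,j=2): S=116.0322, K−S=0.0000, hold=6.4028 ⇒ V=6.4028 continue  boundary S*=67.2416
step 1: (k=1,j=0): S=77.0678, K−S=22.0922, hold=24.2344 ⇒ V=24.2344 continue | (k=1,j=1): S=101.2380, K−S=0.0000, hold=11.5516 ⇒ V=11.5516 continue  boundary S*=-
step 0: (k=0,j=0): S=88.3300, K−S=10.8300, hold=17.8190 ⇒ V=17.8190 continue  boundary S*=-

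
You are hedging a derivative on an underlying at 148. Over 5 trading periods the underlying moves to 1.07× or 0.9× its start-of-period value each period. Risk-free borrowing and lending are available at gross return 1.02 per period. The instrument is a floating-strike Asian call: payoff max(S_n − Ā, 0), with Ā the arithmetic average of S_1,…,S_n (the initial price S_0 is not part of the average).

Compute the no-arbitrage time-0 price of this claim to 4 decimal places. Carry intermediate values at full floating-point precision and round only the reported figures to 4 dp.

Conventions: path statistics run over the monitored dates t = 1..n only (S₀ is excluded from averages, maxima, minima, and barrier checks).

Under the martingale measure an up-move has probability p* = 0.7059; value the claim as the probability-weighted average of per-path payoffs, discounted 5 periods at R = 1.02.
Enumerate all 2^5 = 32 price paths (U = up ×1.07, D = down ×0.9); each path with k up-moves has probability p*^k·(1−p*)^(5−k).
DDDDD: Ā=109.0935, payoff=0.0000, prob=0.002201
UDDDD: Ā=129.7000, payoff=0.0000, prob=0.005282
DUDDD: Ā=124.6680, payoff=0.0000, prob=0.005282
UUDDD: Ā=148.2164, payoff=0.0000, prob=0.012677
DDUDD: Ā=120.1392, payoff=0.0000, prob=0.005282
UDUDD: Ā=142.8322, payoff=0.0000, prob=0.012677
DUUDD: Ā=137.8002, payoff=0.0000, prob=0.012677
UUUDD: Ā=163.8291, payoff=0.0000, prob=0.030426
DDDUD: Ā=116.0633, payoff=0.0000, prob=0.005282
UDDUD: Ā=137.9864, payoff=0.0000, prob=0.012677
DUDUD: Ā=132.9544, payoff=0.0000, prob=0.012677
UUDUD: Ā=158.0680, payoff=0.0000, prob=0.030426
DDUUD: Ā=128.4256, payoff=0.0000, prob=0.012677
UDUUD: Ā=152.6837, payoff=0.0000, prob=0.030426
DUUUD: Ā=147.6517, payoff=0.0000, prob=0.030426
UUUUD: Ā=175.5415, payoff=0.0000, prob=0.073021
DDDDU: Ā=112.3950, payoff=0.0000, prob=0.005282
UDDDU: Ā=133.6251, payoff=0.0000, prob=0.012677
DUDDU: Ā=128.5931, payoff=0.0000, prob=0.012677
UUDDU: Ā=152.8829, payoff=0.0000, prob=0.030426
DDUDU: Ā=124.0643, payoff=0.0000, prob=0.012677
UDUDU: Ā=147.4987, payoff=0.0000, prob=0.030426
DUUDU: Ā=142.4667, payoff=4.3915, prob=0.030426
UUUDU: Ā=169.3771, payoff=5.2210, prob=0.073021
DDDUU: Ā=119.9884, payoff=3.5372, prob=0.012677
UDDUU: Ā=142.6529, payoff=4.2053, prob=0.030426
DUDUU: Ā=137.6209, payoff=9.2373, prob=0.030426
UUDUU: Ā=163.6159, payoff=10.9821, prob=0.073021
DDUUU: Ā=133.0921, payoff=13.7661, prob=0.030426
UDUUU: Ā=158.2317, payoff=16.3663, prob=0.073021
DUUUU: Ā=153.1997, payoff=21.3983, prob=0.073021
UUUUU: Ā=182.1374, payoff=25.4403, prob=0.175251
Price = Σ prob·payoff / R^5 = 9.405537 / 1.104081 = 8.5189

price = 8.5189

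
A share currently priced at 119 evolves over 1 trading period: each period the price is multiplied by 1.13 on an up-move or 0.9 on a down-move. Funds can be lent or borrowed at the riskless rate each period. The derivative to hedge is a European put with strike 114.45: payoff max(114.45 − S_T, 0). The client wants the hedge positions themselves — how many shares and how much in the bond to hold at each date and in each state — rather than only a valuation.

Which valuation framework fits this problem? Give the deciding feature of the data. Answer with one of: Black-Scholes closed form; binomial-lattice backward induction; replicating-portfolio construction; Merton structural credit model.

Key observation: since the answer must list Δ and B at each node of the 1.13/0.9 lattice on 119, the replicating-portfolio method — solving the two-state system at every node — is the one that applies.

framework: replicating-portfolio construction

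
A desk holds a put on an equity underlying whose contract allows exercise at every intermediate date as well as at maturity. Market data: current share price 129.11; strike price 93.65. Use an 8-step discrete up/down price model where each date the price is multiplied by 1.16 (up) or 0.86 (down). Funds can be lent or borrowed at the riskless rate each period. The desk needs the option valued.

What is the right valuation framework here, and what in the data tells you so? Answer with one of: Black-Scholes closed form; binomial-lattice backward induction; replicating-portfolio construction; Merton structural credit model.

framework: binomial-lattice backward induction

Key observation: early exercise of the strike-93.65 put must be checked at each of the 8 dates (spot 129.11), which forces a node-by-node comparison of intrinsic and continuation value backward from expiry.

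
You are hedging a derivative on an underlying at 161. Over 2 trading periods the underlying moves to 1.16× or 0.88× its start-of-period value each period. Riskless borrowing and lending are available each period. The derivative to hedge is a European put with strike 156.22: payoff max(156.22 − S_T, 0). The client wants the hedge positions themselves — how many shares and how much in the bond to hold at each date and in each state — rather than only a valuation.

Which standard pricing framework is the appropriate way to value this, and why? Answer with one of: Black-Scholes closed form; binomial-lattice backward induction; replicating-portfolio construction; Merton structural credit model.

framework: replicating-portfolio construction

Key observation: what is demanded is not a single number but the (Δ, B) position at each node of the 1.16/0.88 tree starting at 161; constructing those positions is the replicating-portfolio method.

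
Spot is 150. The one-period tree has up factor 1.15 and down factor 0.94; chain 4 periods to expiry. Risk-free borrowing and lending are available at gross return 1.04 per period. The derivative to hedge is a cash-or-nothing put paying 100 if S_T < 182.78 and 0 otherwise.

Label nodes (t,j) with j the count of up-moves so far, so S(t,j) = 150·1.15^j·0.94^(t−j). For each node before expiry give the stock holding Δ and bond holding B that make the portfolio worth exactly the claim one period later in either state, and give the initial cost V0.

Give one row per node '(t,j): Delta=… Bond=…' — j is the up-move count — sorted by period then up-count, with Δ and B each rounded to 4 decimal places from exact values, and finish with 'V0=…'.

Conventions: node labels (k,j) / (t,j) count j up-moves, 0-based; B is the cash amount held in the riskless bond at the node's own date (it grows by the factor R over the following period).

No-arbitrage ⇒ martingale measure with p* = (R−d)/(u−d) = 0.4762.
At maturity the claim pays: V(4,0)=100.0000, V(4,1)=100.0000, V(4,2)=100.0000, V(4,3)=0.0000, V(4,4)=0.0000
Node (3,0) S=124.5876: V=(p*·100.0000+(1−p*)·100.0000)/1.04=96.1538; Δ=(100.0000−100.0000)/(143.2757−117.1123)=0.0000; B=V−Δ·S=96.1538
Node (3,1) S=152.4210: V=(p*·100.0000+(1−p*)·100.0000)/1.04=96.1538; Δ=(100.0000−100.0000)/(175.2841−143.2757)=0.0000; B=V−Δ·S=96.1538
Node (3,2) S=186.4725: V=(p*·0.0000+(1−p*)·100.0000)/1.04=50.3663; Δ=(0.0000−100.0000)/(214.4434−175.2841)=-2.5537; B=V−Δ·S=526.5568
Node (3,3) S=228.1312: V=(p*·0.0000+(1−p*)·0.0000)/1.04=0.0000; Δ=(0.0000−0.0000)/(262.3509−214.4434)=0.0000; B=V−Δ·S=0.0000
Node (2,0) S=132.5400: V=(p*·96.1538+(1−p*)·96.1538)/1.04=92.4556; Δ=(96.1538−96.1538)/(152.4210−124.5876)=0.0000; B=V−Δ·S=92.4556
Node (2,1) S=162.1500: V=(p*·50.3663+(1−p*)·96.1538)/1.04=71.4906; Δ=(50.3663−96.1538)/(186.4725−152.4210)=-1.3447; B=V−Δ·S=289.5266
Node (2,2) S=198.3750: V=(p*·0.0000+(1−p*)·50.3663)/1.04=25.3676; Δ=(0.0000−50.3663)/(228.1312−186.4725)=-1.2090; B=V−Δ·S=265.2072
Node (1,0) S=141.0000: V=(p*·71.4906+(1−p*)·92.4556)/1.04=79.3003; Δ=(71.4906−92.4556)/(162.1500−132.5400)=-0.7080; B=V−Δ·S=179.1336
Node (1,1) S=172.5000: V=(p*·25.3676+(1−p*)·71.4906)/1.04=47.6224; Δ=(25.3676−71.4906)/(198.3750−162.1500)=-1.2732; B=V−Δ·S=267.2557
Node (0,0) S=150.0000: V=(p*·47.6224+(1−p*)·79.3003)/1.04=61.7457; Δ=(47.6224−79.3003)/(172.5000−141.0000)=-1.0056; B=V−Δ·S=212.5928
Verification: the root portfolio costs Δ(0,0)·S0 + B(0,0) = 61.7457, matching V0.

(0,0): Delta=-1.0056 Bond=212.5928
(1,0): Delta=-0.7080 Bond=179.1336
(1,1): Delta=-1.2732 Bond=267.2557
(2,0): Delta=0.0000 Bond=92.4556
(2,1): Delta=-1.3447 Bond=289.5266
(2,2): Delta=-1.2090 Bond=265.2072
(3,0): Delta=0.0000 Bond=96.1538
(3,1): Delta=0.0000 Bond=96.1538
(3,2): Delta=-2.5537 Bond=526.5568
(3,3): Delta=0.0000 Bond=0.0000
V0=61.7457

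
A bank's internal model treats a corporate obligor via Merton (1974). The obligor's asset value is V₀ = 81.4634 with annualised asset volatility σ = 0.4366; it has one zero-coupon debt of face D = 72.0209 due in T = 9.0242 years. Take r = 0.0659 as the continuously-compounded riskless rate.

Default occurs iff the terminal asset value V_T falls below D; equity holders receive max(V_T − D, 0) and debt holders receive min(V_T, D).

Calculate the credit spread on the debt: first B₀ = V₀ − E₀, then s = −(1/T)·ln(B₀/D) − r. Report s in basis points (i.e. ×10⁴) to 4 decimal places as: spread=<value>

spread=408.7988

Equity is a call on the firm's assets struck at D = 72.0209:
d₁ = [ln(V₀/D) + (r + σ²/2)T] / (σ√T)
   = [ln(81.4634/72.0209) + (0.0659 + 0.5·0.4366²)·9.0242] / (0.4366·√9.0242)
   = [0.123197 + 1.454789] / 1.311560 = 1.203138
d₂ = d₁ − σ√T = 1.203138 − 1.311560 = -0.108422
N(d₁) = 0.885538,  N(d₂) = 0.456830,  e^(−rT) = 0.551731
E₀ = V₀·N(d₁) − D·e^(−rT)·N(d₂)
   = 81.4634·0.885538 − 72.0209·0.551731·0.456830 = 53.986288
B₀ = V₀ − E₀ = 81.4634 − 53.986288 = 27.477112
spread = −(1/T)·ln(B₀/D) − r = −(1/9.0242)·ln(27.477112/72.0209) − 0.0659 = 0.04087988
in basis points: 0.04087988 × 10⁴ = 408.7988 bp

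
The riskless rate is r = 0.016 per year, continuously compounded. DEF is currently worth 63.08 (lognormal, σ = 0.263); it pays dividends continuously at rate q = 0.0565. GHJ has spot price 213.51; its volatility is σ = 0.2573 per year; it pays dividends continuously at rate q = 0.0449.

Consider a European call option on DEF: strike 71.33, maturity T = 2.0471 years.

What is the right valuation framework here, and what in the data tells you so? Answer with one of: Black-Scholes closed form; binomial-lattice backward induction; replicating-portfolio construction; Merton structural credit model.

Key observation: with DEF following a GBM at constant σ and r, the European call struck at 71.33 prices in closed form — nothing here needs a stepwise model or a balance sheet.

framework: Black-Scholes closed form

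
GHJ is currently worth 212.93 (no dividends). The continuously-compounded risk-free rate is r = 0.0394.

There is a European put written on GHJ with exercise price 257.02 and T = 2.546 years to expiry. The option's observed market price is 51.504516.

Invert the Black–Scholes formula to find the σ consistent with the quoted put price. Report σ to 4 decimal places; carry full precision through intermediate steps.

At σ = 0.2919 the Black–Scholes value reproduces the quote:
σ√T = 0.2919·√2.546 = 0.465761
d₁ = (ln(S/K) + (r+σ²/2)T) / (σ√T) = (ln(212.93/257.02) + (0.0394+0.2919²/2)·2.546) / 0.465761 = (-0.188190 + 0.208779) / 0.465761 = 0.044204
d₂ = d₁ − σ√T = 0.044204 − 0.465761 = -0.421557
e^{−rT} = 0.904555
N(−d₁) = 0.482371,  N(−d₂) = 0.663326
V = K·e^{−rT}·N(−d₂) − S·N(−d₁) = 154.215713 − 102.711198 = 51.504516 (matching the quote); vega is positive throughout, so no other σ reproduces this price

sigma = 0.2919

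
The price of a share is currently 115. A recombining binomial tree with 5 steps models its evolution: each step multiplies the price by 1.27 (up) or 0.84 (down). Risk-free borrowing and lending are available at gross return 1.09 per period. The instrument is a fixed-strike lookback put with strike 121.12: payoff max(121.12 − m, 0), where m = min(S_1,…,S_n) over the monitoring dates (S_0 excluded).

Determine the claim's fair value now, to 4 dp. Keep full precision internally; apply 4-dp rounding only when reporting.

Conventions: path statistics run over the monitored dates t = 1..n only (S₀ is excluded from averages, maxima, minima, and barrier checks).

No-arbitrage gives p* = (R−d)/(u−d) = 0.5814: enumerate every path, weight its payoff by its p*-probability, and discount by R^5.
Enumerate all 2^5 = 32 price paths (U = up ×1.27, D = down ×0.84); each path with k up-moves has probability p*^k·(1−p*)^(5−k).
DDDDD: m=48.0944, payoff=73.0256, prob=0.012853
UDDDD: m=72.7141, payoff=48.4059, prob=0.017852
DUDDD: m=72.7141, payoff=48.4059, prob=0.017852
UUDDD: m=109.9368, payoff=11.1832, prob=0.024794
DDUDD: m=72.7141, payoff=48.4059, prob=0.017852
UDUDD: m=109.9368, payoff=11.1832, prob=0.024794
DUUDD: m=96.6000, payoff=24.5200, prob=0.024794
UUUDD: m=146.0500, payoff=0.0000, prob=0.034437
DDDUD: m=68.1610, payoff=52.9590, prob=0.017852
UDDUD: m=103.0529, payoff=18.0671, prob=0.024794
DUDUD: m=96.6000, payoff=24.5200, prob=0.024794
UUDUD: m=146.0500, payoff=0.0000, prob=0.034437
DDUUD: m=81.1440, payoff=39.9760, prob=0.024794
UDUUD: m=122.6820, payoff=0.0000, prob=0.034437
DUUUD: m=96.6000, payoff=24.5200, prob=0.034437
UUUUD: m=146.0500, payoff=0.0000, prob=0.047829
DDDDU: m=57.2552, payoff=63.8648, prob=0.017852
UDDDU: m=86.5644, payoff=34.5556, prob=0.024794
DUDDU: m=86.5644, payoff=34.5556, prob=0.024794
UUDDU: m=130.8772, payoff=0.0000, prob=0.034437
DDUDU: m=81.1440, payoff=39.9760, prob=0.024794
UDUDU: m=122.6820, payoff=0.0000, prob=0.034437
DUUDU: m=96.6000, payoff=24.5200, prob=0.034437
UUUDU: m=146.0500, payoff=0.0000, prob=0.047829
DDDUU: m=68.1610, payoff=52.9590, prob=0.024794
UDDUU: m=103.0529, payoff=18.0671, prob=0.034437
DUDUU: m=96.6000, payoff=24.5200, prob=0.034437
UUDUU: m=146.0500, payoff=0.0000, prob=0.047829
DDUUU: m=81.1440, payoff=39.9760, prob=0.034437
UDUUU: m=122.6820, payoff=0.0000, prob=0.047829
DUUUU: m=96.6000, payoff=24.5200, prob=0.047829
UUUUU: m=146.0500, payoff=0.0000, prob=0.066429
Price = Σ prob·payoff / R^5 = 18.548849 / 1.538624 = 12.0555

price = 12.0555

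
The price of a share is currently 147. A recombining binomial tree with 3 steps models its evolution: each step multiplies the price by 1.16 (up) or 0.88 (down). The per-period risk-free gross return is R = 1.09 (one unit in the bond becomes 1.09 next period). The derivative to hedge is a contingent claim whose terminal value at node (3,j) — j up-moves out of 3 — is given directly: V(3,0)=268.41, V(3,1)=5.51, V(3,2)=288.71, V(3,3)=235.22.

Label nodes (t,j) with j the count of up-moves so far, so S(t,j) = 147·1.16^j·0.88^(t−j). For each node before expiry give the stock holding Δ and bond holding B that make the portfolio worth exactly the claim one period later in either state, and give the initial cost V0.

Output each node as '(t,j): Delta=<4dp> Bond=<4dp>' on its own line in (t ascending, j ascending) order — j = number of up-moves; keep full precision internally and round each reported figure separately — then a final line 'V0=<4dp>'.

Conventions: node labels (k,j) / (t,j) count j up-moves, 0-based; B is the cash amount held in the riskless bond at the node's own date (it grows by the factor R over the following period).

(0,0): Delta=1.2204 Bond=-4.8852
(1,0): Delta=3.7151 Bond=-328.0394
(1,1): Delta=0.5896 Bond=102.2467
(2,0): Delta=-8.2480 Bond=1004.2818
(2,1): Delta=6.7403 Bond=-811.5111
(2,2): Delta=-0.9658 Bond=419.1022
V0=174.5148

Since d<R<u, set p* = (R−d)/(u−d) = 0.7500; price each node as the discounted p*-expectation of its children.
At maturity the claim pays: V(3,0)=268.4100, V(3,1)=5.5100, V(3,2)=288.7100, V(3,3)=235.2200
  t=2,j=0: stock 113.8368 → up 132.0507 (V=5.5100), down 100.1764 (V=268.4100). Price 65.3532; hedge Δ=-8.2480, bond B=1004.2818.
  t=2,j=1: stock 150.0576 → up 174.0668 (V=288.7100), down 132.0507 (V=5.5100). Price 199.9174; hedge Δ=6.7403, bond B=-811.5111.
  t=2,j=2: stock 197.8032 → up 229.4517 (V=235.2200), down 174.0668 (V=288.7100). Price 228.0665; hedge Δ=-0.9658, bond B=419.1022.
  t=1,j=0: stock 129.3600 → up 150.0576 (V=199.9174), down 113.8368 (V=65.3532). Price 152.5471; hedge Δ=3.7151, bond B=-328.0394.
  t=1,j=1: stock 170.5200 → up 197.8032 (V=228.0665), down 150.0576 (V=199.9174). Price 202.7791; hedge Δ=0.5896, bond B=102.2467.
  t=0,j=0: stock 147.0000 → up 170.5200 (V=202.7791), down 129.3600 (V=152.5471). Price 174.5148; hedge Δ=1.2204, bond B=-4.8852.
As a check, the time-0 holding Δ(0,0)·S0 + B(0,0) comes to 174.5148 — exactly V0.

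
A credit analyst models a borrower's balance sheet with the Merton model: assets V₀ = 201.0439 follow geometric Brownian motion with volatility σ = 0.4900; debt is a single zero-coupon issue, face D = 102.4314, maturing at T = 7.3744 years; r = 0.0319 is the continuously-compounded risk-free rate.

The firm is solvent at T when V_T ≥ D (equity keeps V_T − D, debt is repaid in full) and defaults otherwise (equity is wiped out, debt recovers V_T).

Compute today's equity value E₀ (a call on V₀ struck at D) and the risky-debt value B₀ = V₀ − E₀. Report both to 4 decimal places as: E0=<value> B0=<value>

Apply the equity-as-call identities (strike 102.4314, horizon 7.3744 years):
d₁ = [ln(V₀/D) + (r + σ²/2)T] / (σ√T)
   = [ln(201.0439/102.4314) + (0.0319 + 0.5·0.4900²)·7.3744] / (0.4900·√7.3744)
   = [0.674330 + 1.120540] / 1.330636 = 1.348881
d₂ = d₁ − σ√T = 1.348881 − 1.330636 = 0.018244
N(d₁) = 0.911312,  N(d₂) = 0.507278,  e^(−rT) = 0.790378
E₀ = V₀·N(d₁) − D·e^(−rT)·N(d₂)
   = 201.0439·0.911312 − 102.4314·0.790378·0.507278 = 142.144780
B₀ = V₀ − E₀ = 201.0439 − 142.144780 = 58.899120

E0=142.1448 B0=58.8991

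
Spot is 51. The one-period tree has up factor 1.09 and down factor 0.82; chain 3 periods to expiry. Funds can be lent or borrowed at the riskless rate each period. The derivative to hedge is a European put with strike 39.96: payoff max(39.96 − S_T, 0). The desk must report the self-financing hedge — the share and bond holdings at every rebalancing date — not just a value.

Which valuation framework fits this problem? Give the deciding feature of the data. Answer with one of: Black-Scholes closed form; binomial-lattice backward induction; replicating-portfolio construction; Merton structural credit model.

framework: replicating-portfolio construction

Key observation: the mandate to exhibit the hedge at every date and state singles out the replicating-portfolio construction on the 3-period tree with factors 1.09 and 0.82 from 51.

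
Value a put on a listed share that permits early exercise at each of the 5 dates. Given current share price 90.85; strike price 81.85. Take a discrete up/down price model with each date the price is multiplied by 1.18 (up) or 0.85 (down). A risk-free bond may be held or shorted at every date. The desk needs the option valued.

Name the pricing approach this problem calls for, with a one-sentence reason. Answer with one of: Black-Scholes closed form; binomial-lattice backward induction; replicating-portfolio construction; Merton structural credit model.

Key observation: the defining feature is the embedded early-exercise option across 5 discrete dates on the spot-90.85 tree; pricing the strike-81.85 put means working backward with an exercise test at every node.

framework: binomial-lattice backward induction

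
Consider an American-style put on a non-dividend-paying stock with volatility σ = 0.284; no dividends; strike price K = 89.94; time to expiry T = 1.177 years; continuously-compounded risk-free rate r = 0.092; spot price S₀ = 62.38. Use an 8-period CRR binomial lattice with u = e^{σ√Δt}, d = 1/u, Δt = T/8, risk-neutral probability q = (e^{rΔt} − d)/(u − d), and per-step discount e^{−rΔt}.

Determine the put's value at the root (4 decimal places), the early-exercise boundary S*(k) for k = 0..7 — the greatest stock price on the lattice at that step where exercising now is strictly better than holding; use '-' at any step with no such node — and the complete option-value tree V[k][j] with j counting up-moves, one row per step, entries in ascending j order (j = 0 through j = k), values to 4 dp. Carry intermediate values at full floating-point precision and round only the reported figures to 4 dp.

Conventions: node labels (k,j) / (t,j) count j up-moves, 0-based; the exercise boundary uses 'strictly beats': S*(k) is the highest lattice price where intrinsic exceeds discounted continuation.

Δt=0.14713  u=1.11509  d=0.89679  q=0.53522  discount=0.98656
step 8 (expiry): payoffs max(K−S,0) = 63.8441 57.4918 49.5933 39.7720 27.5600 12.3754 0.0000 0.0000 0.0000
step 7: (k=7,j=0): S=29.0992, K−S=60.8408, hold=59.6316 ⇒ V=60.8408 exercise | (k=7,j=1): S=36.1826, K−S=53.7574, hold=52.5483 ⇒ V=53.7574 exercise | (k=7,j=2): S=44.9902, K−S=44.9498, hold=43.7406 ⇒ V=44.9498 exercise | (k=7,j=3): S=55.9418, K−S=33.9982, hold=32.7891 ⇒ V=33.9982 exercise | (k=7,j=4): S=69.5592, K−S=20.3808, hold=19.1716 ⇒ V=20.3808 exercise | (k=7,j=5): S=86.4914, K−S=3.4486, hold=5.6745 ⇒ V=5.6745 continue | (k=7,j=6): S=107.5453, K−S=0.0000, hold=0.0000 ⇒ V=0.0000 continue | (k=7,j=7): S=133.7242, K−S=0.0000, hold=0.0000 ⇒ V=0.0000 continue  boundary S*=69.5592
step 6: (k=6,j=0): S=32.4482, K−S=57.4918, hold=56.2827 ⇒ V=57.4918 exercise | (k=6,j=1): S=40.3467, K−S=49.5933, hold=48.3841 ⇒ V=49.5933 exercise | (k=6,j=2): S=50.1680, K−S=39.7720, hold=38.5628 ⇒ V=39.7720 exercise | (k=6,j=3): S=62.3800, K−S=27.5600, hold=26.3508 ⇒ V=27.5600 exercise | (k=6,j=4): S=77.5646, K−S=12.3754, hold=12.3415 ⇒ V=12.3754 exercise | (k=6,j=5): S=96.4456, K−S=0.0000, hold=2.6019 ⇒ V=2.6019 continue | (k=6,j=6): S=119.9225, K−S=0.0000, hold=0.0000 ⇒ V=0.0000 continue  boundary S*=77.5646
step 5: (k=5,j=0): S=36.1826, K−S=53.7574, hold=52.5483 ⇒ V=53.7574 exercise | (k=5,j=1): S=44.9902, K−S=44.9498, hold=43.7406 ⇒ V=44.9498 exercise | (k=5,j=2): S=55.9418, K−S=33.9982, hold=32.7891 ⇒ V=33.9982 exercise | (k=5,j=3): S=69.5592, K−S=20.3808, hold=19.1716 ⇒ V=20.3808 exercise | (k=5,j=4): S=86.4914, K−S=3.4486, hold=7.0484 ⇒ V=7.0484 continue | (k=5,j=5): S=107.5453, K−S=0.0000, hold=1.1931 ⇒ V=1.1931 continue  boundary S*=69.5592
step 4: (k=4,j=0): S=40.3467, K−S=49.5933, hold=48.3841 ⇒ V=49.5933 exercise | (k=4,j=1): S=50.1680, K−S=39.7720, hold=38.5628 ⇒ V=39.7720 exercise | (k=4,j=2): S=62.3800, K−S=27.5600, hold=26.3508 ⇒ V=27.5600 exercise | (k=4,j=3): S=77.5646, K−S=12.3754, hold=13.0670 ⇒ V=13.0670 continue | (k=4,j=4): S=96.4456, K−S=0.0000, hold=3.8619 ⇒ V=3.8619 continue  boundary S*=62.3800
step 3: (k=3,j=0): S=44.9902, K−S=44.9498, hold=43.7406 ⇒ V=44.9498 exercise | (k=3,j=1): S=55.9418, K−S=33.9982, hold=32.7891 ⇒ V=33.9982 exercise | (k=3,j=2): S=69.5592, K−S=20.3808, hold=19.5368 ⇒ V=20.3808 exercise | (k=3,j=3): S=86.4914, K−S=3.4486, hold=8.0308 ⇒ V=8.0308 continue  boundary S*=69.5592
step 2: (k=2,j=0): S=50.1680, K−S=39.7720, hold=38.5628 ⇒ V=39.7720 exercise | (k=2,j=1): S=62.3800, K−S=27.5600, hold=26.3508 ⇒ V=27.5600 exercise | (k=2,j=2): S=77.5646, K−S=12.3754, hold=13.5857 ⇒ V=13.5857 continue  boundary S*=62.3800
step 1: (k=1,j=0): S=55.9418, K−S=33.9982, hold=32.7891 ⇒ V=33.9982 exercise | (k=1,j=1): S=69.5592, K−S=20.3808, hold=19.8107 ⇒ V=20.3808 exercise  boundary S*=69.5592
step 0: (k=0,j=0): S=62.3800, K−S=27.5600, hold=26.3508 ⇒ V=27.5600 exercise  boundary S*=62.3800

price = 27.5600
boundary = 62.3800 69.5592 62.3800 69.5592 62.3800 69.5592 77.5646 69.5592
tree:
27.5600
33.9982 20.3808
39.7720 27.5600 13.5857
44.9498 33.9982 20.3808 8.0308
49.5933 39.7720 27.5600 13.0670 3.8619
53.7574 44.9498 33.9982 20.3808 7.0484 1.1931
57.4918 49.5933 39.7720 27.5600 12.3754 2.6019 0.0000
60.8408 53.7574 44.9498 33.9982 20.3808 5.6745 0.0000 0.0000
63.8441 57.4918 49.5933 39.7720 27.5600 12.3754 0.0000 0.0000 0.0000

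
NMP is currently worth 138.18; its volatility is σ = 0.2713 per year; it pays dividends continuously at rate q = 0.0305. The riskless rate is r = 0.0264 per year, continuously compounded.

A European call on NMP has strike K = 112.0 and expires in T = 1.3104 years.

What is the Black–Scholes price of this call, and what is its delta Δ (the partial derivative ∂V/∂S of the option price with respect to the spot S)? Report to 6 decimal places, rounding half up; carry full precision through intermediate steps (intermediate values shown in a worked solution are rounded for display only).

price = 30.233209
Δ = 0.761239

σ√T = 0.2713·√1.3104 = 0.310564
d₁ = (ln(S/K) + (r−q+σ²/2)T) / (σ√T) = (ln(138.18/112.0) + (0.0264−0.0305+0.2713²/2)·1.3104) / 0.310564 = (0.210058 + 0.042852) / 0.310564 = 0.814359
d₂ = d₁ − σ√T = 0.814359 − 0.310564 = 0.503794
e^{−rT} = 0.965997
e^{−qT} = 0.960821
N(d₁) = 0.792280,  N(d₂) = 0.692797
Call price V = S·e^{−qT}·N(d₁) − K·e^{−rT}·N(d₂) = 105.188064 − 74.954855 = 30.233209
Δ = e^{−qT}·N(d₁) = 0.761239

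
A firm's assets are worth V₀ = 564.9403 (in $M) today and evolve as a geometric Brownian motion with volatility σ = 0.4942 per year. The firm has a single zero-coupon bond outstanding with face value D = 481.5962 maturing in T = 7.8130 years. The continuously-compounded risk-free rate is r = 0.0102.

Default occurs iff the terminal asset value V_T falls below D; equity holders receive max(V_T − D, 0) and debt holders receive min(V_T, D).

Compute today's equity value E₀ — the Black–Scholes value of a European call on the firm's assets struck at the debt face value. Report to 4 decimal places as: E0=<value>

E0=320.9582

With assets at 564.9403 and a single debt payment of 481.5962 at 7.8130 years:
d₁ = [ln(V₀/D) + (r + σ²/2)T] / (σ√T)
   = [ln(564.9403/481.5962) + (0.0102 + 0.5·0.4942²)·7.8130] / (0.4942·√7.8130)
   = [0.159614 + 1.033791] / 1.381375 = 0.863926
d₂ = d₁ − σ√T = 0.863926 − 1.381375 = -0.517450
N(d₁) = 0.806186,  N(d₂) = 0.302421,  e^(−rT) = 0.923400
E₀ = V₀·N(d₁) − D·e^(−rT)·N(d₂)
   = 564.9403·0.806186 − 481.5962·0.923400·0.302421 = 320.958233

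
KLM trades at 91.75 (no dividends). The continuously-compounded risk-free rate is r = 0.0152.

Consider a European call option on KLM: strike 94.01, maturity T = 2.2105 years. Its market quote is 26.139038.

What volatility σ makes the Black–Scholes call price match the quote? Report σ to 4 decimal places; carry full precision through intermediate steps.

At σ = 0.4850 the Black–Scholes value reproduces the quote:
σ√T = 0.485·√2.2105 = 0.721086
d₁ = (ln(S/K) + (r+σ²/2)T) / (σ√T) = (ln(91.75/94.01) + (0.0152+0.485²/2)·2.2105) / 0.721086 = (-0.024334 + 0.293582) / 0.721086 = 0.373393
d₂ = d₁ − σ√T = 0.373393 − 0.721086 = -0.347693
e^{−rT} = 0.966959
N(d₁) = 0.645572,  N(d₂) = 0.364035
V = S·N(d₁) − K·e^{−rT}·N(d₂) = 59.231229 − 33.092192 = 26.139038 (equal to the quote); since ∂V/∂σ > 0 for all σ, the implied volatility is unique

sigma = 0.4850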